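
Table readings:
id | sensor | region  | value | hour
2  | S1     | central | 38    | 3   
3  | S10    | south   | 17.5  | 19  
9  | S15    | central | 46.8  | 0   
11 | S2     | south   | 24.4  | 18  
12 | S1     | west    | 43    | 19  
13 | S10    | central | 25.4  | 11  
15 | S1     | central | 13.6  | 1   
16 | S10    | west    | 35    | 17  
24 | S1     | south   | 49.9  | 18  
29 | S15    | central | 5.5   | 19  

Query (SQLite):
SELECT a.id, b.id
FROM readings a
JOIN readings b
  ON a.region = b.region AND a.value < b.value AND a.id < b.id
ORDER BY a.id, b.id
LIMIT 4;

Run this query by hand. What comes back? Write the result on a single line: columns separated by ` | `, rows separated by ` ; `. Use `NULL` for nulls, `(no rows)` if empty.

Pairs (a,b) with same region, a.value < b.value, a.id < b.id.
region groups: central:{2,9,13,15,29} south:{3,11,24} west:{12,16}
Ordered by (a.id, b.id); first 4.

2 | 9 ; 3 | 11 ; 3 | 24 ; 11 | 24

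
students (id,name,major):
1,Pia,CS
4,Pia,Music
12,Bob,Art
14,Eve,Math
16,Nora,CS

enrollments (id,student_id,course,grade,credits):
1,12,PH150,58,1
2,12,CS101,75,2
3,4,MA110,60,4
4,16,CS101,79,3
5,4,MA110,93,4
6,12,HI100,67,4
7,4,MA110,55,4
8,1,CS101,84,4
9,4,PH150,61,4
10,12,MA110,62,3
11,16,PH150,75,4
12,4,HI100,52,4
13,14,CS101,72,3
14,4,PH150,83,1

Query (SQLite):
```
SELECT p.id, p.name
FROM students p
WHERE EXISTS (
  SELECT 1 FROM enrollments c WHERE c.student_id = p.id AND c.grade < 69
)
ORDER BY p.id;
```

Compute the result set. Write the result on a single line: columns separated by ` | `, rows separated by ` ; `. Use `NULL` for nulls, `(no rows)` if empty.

For each students row, check whether any enrollments with matching student_id has grade < 69.
Keep rows where that is true.

4 | Pia ; 12 | Bob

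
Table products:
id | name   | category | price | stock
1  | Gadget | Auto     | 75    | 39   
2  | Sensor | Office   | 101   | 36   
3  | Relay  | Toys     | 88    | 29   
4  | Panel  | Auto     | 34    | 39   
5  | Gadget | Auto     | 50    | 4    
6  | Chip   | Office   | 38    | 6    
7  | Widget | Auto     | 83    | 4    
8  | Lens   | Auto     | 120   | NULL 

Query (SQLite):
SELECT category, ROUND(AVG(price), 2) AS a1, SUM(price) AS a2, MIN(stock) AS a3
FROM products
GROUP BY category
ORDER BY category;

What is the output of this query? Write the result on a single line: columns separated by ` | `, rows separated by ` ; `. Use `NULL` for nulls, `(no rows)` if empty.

Auto | 72.4 | 362 | 4 ; Office | 69.5 | 139 | 6 ; Toys | 88 | 88 | 29

Group products by category.
Per group compute: ROUND(AVG(price), 2), SUM(price), MIN(stock).
  Auto: ids {1, 4, 5, 7, 8} → ROUND(AVG(price), 2)=72.4, SUM(price)=362, MIN(stock)=4
  Office: ids {2, 6} → ROUND(AVG(price), 2)=69.5, SUM(price)=139, MIN(stock)=6
  Toys: ids {3} → ROUND(AVG(price), 2)=88, SUM(price)=88, MIN(stock)=29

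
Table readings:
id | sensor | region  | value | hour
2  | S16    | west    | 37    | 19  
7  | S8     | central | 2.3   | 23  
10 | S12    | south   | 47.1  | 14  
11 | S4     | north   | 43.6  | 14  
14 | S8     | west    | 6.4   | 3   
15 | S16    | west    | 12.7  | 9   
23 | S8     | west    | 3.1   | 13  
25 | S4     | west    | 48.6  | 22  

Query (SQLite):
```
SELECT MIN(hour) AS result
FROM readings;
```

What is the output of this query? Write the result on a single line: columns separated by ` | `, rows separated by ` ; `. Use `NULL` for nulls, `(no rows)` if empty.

All hour values: [19, 23, 14, 14, 3, 9, 13, 22].
MIN of non-NULL values = 3.

3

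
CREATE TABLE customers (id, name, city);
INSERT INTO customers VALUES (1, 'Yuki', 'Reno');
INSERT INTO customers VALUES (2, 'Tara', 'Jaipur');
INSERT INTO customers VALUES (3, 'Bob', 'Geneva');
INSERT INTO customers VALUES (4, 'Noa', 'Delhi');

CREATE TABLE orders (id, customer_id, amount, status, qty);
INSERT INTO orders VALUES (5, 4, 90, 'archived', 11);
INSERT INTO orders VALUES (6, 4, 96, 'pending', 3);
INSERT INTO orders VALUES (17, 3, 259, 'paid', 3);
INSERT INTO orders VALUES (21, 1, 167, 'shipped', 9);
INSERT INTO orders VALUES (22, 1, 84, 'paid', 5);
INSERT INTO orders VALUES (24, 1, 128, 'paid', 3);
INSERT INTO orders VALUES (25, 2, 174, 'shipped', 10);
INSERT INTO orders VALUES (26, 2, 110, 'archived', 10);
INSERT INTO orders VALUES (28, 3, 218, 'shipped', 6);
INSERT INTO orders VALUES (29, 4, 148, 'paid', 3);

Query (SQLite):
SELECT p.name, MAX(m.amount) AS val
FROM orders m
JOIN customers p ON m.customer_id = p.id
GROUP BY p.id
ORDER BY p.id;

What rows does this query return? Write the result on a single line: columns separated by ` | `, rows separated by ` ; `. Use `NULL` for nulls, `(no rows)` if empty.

Join each orders row to its customers via customer_id.
Group joined rows by customers.id; compute MAX(m.amount) per group.
  1: ids {21, 22, 24} → MAX(m.amount)=167
  2: ids {25, 26} → MAX(m.amount)=174
  3: ids {17, 28} → MAX(m.amount)=259
  4: ids {5, 6, 29} → MAX(m.amount)=148

Yuki | 167 ; Tara | 174 ; Bob | 259 ; Noa | 148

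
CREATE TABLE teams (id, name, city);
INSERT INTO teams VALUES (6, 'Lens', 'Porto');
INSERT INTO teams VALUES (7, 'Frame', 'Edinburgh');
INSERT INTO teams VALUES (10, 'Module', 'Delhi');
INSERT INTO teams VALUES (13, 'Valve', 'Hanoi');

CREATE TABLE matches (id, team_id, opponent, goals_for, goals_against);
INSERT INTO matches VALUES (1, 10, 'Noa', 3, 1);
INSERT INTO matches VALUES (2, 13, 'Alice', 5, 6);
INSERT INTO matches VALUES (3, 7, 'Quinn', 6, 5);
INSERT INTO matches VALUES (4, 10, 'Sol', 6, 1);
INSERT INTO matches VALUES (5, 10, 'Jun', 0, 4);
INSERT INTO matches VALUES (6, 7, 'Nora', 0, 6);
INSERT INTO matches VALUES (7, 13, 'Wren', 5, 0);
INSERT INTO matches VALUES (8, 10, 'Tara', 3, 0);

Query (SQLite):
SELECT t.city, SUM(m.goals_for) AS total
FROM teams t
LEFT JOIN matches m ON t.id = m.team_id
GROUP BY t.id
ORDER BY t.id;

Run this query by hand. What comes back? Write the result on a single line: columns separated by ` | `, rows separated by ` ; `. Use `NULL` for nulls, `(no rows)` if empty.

Porto | NULL ; Edinburgh | 6 ; Delhi | 12 ; Hanoi | 10

LEFT JOIN keeps every teams row; unmatched ones get NULL for matches columns.
Group by teams.id and compute SUM(m.goals_for). SUM over an all-NULL group is NULL.
  6: ids {—} → SUM(m.goals_for)=NULL
  7: ids {3, 6} → SUM(m.goals_for)=6
  10: ids {1, 4, 5, 8} → SUM(m.goals_for)=12
  13: ids {2, 7} → SUM(m.goals_for)=10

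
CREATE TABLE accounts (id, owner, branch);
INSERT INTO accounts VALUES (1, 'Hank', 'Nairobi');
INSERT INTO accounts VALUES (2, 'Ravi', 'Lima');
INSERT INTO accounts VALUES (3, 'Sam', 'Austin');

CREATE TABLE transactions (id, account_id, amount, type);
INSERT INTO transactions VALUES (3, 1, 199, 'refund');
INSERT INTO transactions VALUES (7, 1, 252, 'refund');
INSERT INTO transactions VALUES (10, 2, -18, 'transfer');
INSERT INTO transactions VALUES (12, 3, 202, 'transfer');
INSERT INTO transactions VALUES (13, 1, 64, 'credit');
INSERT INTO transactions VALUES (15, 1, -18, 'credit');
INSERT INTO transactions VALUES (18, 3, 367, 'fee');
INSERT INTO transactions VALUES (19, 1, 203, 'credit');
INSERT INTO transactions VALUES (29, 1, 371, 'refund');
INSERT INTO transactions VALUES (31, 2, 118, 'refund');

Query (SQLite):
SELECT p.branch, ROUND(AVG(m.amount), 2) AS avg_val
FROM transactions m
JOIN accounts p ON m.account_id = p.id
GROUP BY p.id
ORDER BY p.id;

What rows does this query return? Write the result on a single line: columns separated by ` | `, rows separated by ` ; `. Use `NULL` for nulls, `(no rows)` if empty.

Nairobi | 178.5 ; Lima | 50 ; Austin | 284.5

Join each transactions row to its accounts via account_id.
Group joined rows by accounts.id; compute ROUND(AVG(m.amount), 2) per group.
  1: ids {3, 7, 13, 15, 19, 29} → ROUND(AVG(m.amount), 2)=178.5
  2: ids {10, 31} → ROUND(AVG(m.amount), 2)=50
  3: ids {12, 18} → ROUND(AVG(m.amount), 2)=284.5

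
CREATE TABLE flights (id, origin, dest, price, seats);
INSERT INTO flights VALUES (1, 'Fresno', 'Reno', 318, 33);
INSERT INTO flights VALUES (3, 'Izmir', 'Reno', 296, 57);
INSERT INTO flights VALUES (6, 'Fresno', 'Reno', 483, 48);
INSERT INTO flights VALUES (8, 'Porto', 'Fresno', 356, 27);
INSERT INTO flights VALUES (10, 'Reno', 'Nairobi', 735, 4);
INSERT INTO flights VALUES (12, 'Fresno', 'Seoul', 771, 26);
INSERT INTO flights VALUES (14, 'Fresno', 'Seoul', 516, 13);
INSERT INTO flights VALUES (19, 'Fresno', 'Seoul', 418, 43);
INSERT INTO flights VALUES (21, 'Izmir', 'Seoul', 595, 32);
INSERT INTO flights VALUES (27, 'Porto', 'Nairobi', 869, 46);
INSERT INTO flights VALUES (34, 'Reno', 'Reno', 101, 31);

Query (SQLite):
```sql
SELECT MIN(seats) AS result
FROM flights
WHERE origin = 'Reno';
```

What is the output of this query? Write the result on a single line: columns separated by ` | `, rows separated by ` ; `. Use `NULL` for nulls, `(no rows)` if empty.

4

Rows where origin='Reno' → seats values: [4, 31].
MIN of non-NULL values = 4.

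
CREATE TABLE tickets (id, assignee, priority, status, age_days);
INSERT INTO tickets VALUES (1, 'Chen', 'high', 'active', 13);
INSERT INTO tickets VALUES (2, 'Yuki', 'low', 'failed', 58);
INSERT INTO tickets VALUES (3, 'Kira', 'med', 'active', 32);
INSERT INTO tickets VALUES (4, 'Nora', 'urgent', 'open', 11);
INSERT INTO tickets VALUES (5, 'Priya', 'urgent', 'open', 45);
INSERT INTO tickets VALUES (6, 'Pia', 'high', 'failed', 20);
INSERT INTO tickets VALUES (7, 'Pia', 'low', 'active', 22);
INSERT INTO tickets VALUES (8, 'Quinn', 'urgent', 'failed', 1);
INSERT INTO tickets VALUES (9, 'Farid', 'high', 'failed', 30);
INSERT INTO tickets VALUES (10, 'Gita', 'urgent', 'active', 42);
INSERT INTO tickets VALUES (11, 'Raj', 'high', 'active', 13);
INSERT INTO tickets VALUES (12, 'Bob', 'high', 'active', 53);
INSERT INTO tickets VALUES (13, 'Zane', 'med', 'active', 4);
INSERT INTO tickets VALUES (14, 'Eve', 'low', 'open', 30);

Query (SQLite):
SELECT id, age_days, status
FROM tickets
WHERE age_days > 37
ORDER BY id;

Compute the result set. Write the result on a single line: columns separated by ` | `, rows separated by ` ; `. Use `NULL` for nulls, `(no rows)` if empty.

age_days > 37: ids {2, 5, 10, 12}

2 | 58 | failed ; 5 | 45 | open ; 10 | 42 | active ; 12 | 53 | active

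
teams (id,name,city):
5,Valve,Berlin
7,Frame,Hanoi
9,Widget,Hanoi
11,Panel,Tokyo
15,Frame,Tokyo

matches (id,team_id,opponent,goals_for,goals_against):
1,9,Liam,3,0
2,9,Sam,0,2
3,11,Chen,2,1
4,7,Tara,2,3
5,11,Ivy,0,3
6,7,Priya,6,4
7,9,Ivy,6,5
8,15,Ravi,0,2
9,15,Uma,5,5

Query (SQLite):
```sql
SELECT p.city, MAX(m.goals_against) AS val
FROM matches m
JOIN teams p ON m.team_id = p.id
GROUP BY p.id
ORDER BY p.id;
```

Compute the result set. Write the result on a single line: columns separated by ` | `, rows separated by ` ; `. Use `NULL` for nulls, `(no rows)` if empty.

Join each matches row to its teams via team_id.
Group joined rows by teams.id; compute MAX(m.goals_against) per group.
  7: ids {4, 6} → MAX(m.goals_against)=4
  9: ids {1, 2, 7} → MAX(m.goals_against)=5
  11: ids {3, 5} → MAX(m.goals_against)=3
  15: ids {8, 9} → MAX(m.goals_against)=5

Hanoi | 4 ; Hanoi | 5 ; Tokyo | 3 ; Tokyo | 5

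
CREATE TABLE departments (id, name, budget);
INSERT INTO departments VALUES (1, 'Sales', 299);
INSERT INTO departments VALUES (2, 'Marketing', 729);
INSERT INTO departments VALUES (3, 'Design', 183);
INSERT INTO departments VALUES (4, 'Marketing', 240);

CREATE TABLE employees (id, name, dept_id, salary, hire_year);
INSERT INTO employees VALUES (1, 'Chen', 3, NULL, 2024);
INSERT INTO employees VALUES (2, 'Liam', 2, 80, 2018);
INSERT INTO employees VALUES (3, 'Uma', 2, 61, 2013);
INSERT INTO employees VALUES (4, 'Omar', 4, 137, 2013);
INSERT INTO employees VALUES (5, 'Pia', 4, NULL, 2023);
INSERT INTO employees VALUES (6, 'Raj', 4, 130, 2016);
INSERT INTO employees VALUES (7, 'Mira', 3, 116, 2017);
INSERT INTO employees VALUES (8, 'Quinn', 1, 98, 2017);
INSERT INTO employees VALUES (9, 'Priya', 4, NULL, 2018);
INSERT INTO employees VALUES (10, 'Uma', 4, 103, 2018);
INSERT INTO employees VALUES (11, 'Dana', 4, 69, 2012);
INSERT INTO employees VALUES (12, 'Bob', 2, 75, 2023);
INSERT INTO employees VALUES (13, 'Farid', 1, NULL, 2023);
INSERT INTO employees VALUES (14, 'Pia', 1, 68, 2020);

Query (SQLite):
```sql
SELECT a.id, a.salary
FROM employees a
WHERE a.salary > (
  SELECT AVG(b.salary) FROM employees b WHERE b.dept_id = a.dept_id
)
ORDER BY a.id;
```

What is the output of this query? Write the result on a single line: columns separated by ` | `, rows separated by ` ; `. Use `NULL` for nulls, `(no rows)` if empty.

For each employees row a, compute AVG(salary) over rows sharing a.dept_id.
Keep row a if a.salary > that per-group AVG.
  dept_id=1: AVG(salary) = 83.0
  dept_id=2: AVG(salary) = 72.0
  dept_id=3: AVG(salary) = 116.0
  dept_id=4: AVG(salary) = 109.75

2 | 80 ; 4 | 137 ; 6 | 130 ; 8 | 98 ; 12 | 75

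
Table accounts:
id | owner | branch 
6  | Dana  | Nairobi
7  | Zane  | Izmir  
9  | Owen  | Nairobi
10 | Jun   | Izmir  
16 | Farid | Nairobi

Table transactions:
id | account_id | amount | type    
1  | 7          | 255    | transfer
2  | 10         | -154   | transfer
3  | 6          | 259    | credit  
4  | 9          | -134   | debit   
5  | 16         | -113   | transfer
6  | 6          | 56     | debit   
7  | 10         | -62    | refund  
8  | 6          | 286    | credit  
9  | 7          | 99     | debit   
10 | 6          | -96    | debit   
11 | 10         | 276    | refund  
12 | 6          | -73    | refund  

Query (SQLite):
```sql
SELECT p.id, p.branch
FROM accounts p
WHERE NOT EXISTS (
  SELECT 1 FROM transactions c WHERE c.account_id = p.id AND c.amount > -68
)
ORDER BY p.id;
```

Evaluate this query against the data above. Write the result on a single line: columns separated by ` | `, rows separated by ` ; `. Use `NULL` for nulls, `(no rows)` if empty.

For each accounts row, check whether any transactions with matching account_id has amount > -68.
Keep rows where that is false.

9 | Nairobi ; 16 | Nairobi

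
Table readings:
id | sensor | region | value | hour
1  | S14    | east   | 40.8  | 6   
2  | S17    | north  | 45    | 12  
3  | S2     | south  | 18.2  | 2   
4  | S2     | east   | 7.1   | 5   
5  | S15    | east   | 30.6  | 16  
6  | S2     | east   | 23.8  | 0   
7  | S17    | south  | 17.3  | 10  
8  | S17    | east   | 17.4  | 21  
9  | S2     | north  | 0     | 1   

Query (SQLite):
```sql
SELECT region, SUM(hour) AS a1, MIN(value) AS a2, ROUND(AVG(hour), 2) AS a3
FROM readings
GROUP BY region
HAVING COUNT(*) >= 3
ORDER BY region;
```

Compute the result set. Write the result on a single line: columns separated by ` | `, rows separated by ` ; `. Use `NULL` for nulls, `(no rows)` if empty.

east | 48 | 7.1 | 9.6

Group readings by region.
Per group compute: SUM(hour), MIN(value), ROUND(AVG(hour), 2).
HAVING: drop groups with fewer than 3 rows.
  east: ids {1, 4, 5, 6, 8} → SUM(hour)=48, MIN(value)=7.1, ROUND(AVG(hour), 2)=9.6
  north: ids {2, 9} → SUM(hour)=13, MIN(value)=0, ROUND(AVG(hour), 2)=6.5
  south: ids {3, 7} → SUM(hour)=12, MIN(value)=17.3, ROUND(AVG(hour), 2)=6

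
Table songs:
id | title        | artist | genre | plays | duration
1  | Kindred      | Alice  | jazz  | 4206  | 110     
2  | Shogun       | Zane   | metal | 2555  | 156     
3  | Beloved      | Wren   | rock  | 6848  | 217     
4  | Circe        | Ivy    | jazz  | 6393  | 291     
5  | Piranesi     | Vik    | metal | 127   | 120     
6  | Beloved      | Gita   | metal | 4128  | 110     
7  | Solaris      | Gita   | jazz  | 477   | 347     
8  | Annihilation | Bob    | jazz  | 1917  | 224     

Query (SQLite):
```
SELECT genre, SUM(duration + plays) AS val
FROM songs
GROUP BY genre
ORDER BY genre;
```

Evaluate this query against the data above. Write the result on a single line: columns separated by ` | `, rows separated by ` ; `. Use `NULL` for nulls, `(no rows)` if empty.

jazz | 13965 ; metal | 7196 ; rock | 7065

For each row compute duration + plays.
Group by genre; take SUM of the expression per group.
  jazz: ids {1, 4, 7, 8} → SUM(duration + plays)=13965
  metal: ids {2, 5, 6} → SUM(duration + plays)=7196
  rock: ids {3} → SUM(duration + plays)=7065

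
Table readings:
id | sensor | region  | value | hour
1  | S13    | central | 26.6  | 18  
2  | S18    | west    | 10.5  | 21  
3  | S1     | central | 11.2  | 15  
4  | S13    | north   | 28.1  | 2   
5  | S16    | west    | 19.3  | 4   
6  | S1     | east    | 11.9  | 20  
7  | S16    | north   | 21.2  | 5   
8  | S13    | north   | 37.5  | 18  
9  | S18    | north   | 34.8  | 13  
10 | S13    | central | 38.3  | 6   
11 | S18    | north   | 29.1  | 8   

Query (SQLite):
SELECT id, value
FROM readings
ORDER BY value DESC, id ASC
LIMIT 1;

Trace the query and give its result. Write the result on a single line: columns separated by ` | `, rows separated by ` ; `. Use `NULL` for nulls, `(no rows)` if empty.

10 | 38.3

Sort by value desc, tiebreak id asc: (38.3, id=10), (37.5, id=8), (34.8, id=9), (29.1, id=11) …. Take first 1.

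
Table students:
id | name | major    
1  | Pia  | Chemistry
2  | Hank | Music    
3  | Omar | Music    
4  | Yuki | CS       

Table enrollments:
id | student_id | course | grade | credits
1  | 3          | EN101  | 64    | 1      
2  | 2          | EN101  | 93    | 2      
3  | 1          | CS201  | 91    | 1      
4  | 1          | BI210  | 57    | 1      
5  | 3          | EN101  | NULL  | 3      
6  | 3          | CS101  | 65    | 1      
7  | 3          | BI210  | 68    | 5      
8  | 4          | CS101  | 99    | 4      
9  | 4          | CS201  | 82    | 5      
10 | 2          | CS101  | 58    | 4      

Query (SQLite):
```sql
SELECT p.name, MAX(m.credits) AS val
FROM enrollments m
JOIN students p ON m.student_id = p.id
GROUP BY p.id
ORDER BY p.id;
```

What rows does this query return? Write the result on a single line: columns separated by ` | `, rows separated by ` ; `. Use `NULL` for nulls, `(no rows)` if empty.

Pia | 1 ; Hank | 4 ; Omar | 5 ; Yuki | 5

Join each enrollments row to its students via student_id.
Group joined rows by students.id; compute MAX(m.credits) per group.
  1: ids {3, 4} → MAX(m.credits)=1
  2: ids {2, 10} → MAX(m.credits)=4
  3: ids {1, 5, 6, 7} → MAX(m.credits)=5
  4: ids {8, 9} → MAX(m.credits)=5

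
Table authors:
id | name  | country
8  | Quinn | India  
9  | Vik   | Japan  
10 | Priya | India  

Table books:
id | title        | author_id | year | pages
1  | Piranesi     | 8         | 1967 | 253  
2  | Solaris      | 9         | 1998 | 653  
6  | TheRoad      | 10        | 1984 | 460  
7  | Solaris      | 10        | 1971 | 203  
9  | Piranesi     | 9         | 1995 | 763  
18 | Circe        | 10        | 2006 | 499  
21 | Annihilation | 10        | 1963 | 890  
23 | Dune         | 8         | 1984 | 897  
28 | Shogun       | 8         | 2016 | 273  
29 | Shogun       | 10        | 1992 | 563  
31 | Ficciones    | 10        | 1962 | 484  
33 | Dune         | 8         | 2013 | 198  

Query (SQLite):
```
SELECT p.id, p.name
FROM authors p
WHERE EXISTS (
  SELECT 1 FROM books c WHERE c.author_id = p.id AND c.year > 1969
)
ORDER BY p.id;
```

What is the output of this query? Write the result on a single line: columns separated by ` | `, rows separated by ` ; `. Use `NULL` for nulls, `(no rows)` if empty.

8 | Quinn ; 9 | Vik ; 10 | Priya

For each authors row, check whether any books with matching author_id has year > 1969.
Keep rows where that is true.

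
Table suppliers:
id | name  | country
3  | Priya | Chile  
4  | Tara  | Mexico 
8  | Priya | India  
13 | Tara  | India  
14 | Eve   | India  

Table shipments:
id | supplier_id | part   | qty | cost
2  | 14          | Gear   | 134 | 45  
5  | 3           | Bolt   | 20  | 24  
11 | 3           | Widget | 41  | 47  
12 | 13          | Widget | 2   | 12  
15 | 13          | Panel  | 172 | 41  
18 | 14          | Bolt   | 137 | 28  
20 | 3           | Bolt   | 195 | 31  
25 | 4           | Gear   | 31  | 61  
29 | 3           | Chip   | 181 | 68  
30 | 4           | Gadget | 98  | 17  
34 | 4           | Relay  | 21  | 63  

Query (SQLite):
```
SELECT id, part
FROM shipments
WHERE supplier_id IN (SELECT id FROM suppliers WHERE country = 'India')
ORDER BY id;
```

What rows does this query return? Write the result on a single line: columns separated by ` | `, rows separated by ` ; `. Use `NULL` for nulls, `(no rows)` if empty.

Inner query: suppliers.id where country = 'India'.
Outer: keep shipments rows whose supplier_id is in that set.
Inner query → {8, 13, 14}

2 | Gear ; 12 | Widget ; 15 | Panel ; 18 | Bolt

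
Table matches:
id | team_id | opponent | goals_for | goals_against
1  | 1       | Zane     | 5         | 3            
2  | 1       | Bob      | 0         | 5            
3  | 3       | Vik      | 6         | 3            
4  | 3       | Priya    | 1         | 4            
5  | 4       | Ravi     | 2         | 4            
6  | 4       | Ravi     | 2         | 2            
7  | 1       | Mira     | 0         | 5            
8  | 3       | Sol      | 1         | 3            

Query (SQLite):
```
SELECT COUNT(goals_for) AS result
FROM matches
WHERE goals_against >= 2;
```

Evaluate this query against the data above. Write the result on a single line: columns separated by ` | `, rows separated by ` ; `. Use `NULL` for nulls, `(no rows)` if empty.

Rows where goals_against >= 2 → goals_for values: [5, 0, 6, 1, 2, 2, 0, 1].
COUNT(goals_for) counts non-NULL values → 8.

8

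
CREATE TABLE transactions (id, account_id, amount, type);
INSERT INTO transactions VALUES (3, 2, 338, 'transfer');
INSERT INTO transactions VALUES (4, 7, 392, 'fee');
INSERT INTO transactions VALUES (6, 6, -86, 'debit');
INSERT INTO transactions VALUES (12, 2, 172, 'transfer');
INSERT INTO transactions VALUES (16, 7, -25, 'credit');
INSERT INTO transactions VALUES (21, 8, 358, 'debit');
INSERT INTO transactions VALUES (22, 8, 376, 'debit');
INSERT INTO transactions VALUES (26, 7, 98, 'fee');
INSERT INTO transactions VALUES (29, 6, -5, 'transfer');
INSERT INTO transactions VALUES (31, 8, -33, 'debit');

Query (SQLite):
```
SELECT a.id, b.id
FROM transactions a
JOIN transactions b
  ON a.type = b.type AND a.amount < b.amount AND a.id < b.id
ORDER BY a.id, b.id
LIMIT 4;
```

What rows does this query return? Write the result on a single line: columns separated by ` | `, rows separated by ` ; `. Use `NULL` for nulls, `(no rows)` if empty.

Pairs (a,b) with same type, a.amount < b.amount, a.id < b.id.
type groups: credit:{16} debit:{6,21,22,31} fee:{4,26} transfer:{3,12,29}
Ordered by (a.id, b.id); first 4.

6 | 21 ; 6 | 22 ; 6 | 31 ; 21 | 22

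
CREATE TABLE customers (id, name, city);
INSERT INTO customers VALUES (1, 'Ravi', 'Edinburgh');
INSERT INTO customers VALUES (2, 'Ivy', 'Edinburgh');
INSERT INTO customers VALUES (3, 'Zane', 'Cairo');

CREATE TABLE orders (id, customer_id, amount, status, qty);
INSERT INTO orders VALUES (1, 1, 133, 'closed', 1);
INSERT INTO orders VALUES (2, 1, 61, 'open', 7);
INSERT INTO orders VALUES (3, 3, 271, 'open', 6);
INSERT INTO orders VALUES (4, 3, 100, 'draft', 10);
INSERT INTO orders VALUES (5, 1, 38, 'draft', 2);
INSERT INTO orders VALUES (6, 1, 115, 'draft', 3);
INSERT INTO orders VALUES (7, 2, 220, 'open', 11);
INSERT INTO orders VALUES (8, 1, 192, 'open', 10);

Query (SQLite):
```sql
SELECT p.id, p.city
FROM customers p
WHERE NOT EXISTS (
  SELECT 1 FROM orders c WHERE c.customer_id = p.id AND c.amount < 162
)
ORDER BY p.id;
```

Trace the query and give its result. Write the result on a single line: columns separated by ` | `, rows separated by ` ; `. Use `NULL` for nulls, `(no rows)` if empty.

For each customers row, check whether any orders with matching customer_id has amount < 162.
Keep rows where that is false.

2 | Edinburgh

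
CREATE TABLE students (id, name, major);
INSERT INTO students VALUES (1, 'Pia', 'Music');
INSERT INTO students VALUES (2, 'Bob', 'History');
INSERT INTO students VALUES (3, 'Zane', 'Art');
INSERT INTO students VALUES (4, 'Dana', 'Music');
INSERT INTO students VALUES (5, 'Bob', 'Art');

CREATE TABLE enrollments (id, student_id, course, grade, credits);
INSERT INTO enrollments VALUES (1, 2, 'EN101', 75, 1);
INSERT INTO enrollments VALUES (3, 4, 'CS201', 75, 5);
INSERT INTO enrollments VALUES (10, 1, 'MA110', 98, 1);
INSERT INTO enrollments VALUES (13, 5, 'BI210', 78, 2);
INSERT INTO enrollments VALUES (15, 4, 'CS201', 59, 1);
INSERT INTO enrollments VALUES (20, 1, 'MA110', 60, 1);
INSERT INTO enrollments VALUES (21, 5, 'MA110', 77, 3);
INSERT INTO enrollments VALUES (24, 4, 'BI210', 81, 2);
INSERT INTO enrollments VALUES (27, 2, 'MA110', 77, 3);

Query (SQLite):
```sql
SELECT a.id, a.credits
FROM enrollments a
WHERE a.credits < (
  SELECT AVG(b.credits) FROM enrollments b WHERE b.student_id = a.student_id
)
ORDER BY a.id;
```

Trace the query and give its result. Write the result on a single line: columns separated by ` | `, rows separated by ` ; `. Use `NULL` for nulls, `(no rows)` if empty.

1 | 1 ; 13 | 2 ; 15 | 1 ; 24 | 2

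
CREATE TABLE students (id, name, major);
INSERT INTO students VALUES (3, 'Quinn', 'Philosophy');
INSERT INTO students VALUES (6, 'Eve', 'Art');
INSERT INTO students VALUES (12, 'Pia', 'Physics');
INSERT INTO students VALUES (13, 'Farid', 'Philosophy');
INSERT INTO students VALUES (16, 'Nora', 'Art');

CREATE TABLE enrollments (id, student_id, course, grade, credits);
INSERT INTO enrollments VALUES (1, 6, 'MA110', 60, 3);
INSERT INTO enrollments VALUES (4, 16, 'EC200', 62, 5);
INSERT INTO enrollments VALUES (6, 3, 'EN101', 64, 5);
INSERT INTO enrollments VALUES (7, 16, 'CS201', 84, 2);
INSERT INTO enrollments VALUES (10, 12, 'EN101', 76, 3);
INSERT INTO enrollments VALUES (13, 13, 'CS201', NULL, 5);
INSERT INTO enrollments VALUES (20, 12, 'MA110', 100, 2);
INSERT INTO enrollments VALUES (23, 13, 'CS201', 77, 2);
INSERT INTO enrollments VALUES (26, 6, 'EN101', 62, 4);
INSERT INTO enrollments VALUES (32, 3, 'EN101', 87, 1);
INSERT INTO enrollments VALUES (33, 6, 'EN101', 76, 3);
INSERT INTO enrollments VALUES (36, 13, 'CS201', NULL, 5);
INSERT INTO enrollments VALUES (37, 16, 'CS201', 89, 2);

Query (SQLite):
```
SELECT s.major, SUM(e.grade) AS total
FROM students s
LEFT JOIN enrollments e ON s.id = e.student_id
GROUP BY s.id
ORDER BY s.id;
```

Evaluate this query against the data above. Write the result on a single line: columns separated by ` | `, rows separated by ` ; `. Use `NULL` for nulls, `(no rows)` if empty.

LEFT JOIN keeps every students row; unmatched ones get NULL for enrollments columns.
Group by students.id and compute SUM(e.grade). SUM over an all-NULL group is NULL.
  3: ids {6, 32} → SUM(e.grade)=151
  6: ids {1, 26, 33} → SUM(e.grade)=198
  12: ids {10, 20} → SUM(e.grade)=176
  13: ids {13, 23, 36} → SUM(e.grade)=77
  16: ids {4, 7, 37} → SUM(e.grade)=235

Philosophy | 151 ; Art | 198 ; Physics | 176 ; Philosophy | 77 ; Art | 235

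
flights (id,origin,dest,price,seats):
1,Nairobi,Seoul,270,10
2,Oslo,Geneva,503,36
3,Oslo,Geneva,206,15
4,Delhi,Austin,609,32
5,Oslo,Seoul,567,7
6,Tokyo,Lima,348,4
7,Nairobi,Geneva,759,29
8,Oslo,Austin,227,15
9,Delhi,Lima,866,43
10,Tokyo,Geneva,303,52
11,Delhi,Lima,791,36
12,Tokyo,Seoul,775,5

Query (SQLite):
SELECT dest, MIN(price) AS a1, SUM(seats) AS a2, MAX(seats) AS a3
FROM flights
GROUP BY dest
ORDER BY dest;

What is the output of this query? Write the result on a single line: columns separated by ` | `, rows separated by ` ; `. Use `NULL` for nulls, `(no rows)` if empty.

Austin | 227 | 47 | 32 ; Geneva | 206 | 132 | 52 ; Lima | 348 | 83 | 43 ; Seoul | 270 | 22 | 10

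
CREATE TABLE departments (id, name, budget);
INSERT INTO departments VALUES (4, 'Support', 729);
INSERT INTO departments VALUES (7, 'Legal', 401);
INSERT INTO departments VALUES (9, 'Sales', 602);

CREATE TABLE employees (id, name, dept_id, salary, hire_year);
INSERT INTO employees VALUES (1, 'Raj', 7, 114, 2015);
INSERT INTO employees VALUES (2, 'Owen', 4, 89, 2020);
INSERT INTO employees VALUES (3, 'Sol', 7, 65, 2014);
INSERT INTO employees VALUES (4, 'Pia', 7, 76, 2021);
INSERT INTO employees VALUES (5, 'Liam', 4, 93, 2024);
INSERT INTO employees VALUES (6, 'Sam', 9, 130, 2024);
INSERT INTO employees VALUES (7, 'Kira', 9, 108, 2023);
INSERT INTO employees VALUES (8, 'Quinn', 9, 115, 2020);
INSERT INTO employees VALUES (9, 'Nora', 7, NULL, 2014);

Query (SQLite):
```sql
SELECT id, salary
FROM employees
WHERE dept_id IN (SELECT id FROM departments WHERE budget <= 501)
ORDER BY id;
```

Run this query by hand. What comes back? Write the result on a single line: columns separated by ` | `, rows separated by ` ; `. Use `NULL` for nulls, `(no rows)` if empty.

1 | 114 ; 3 | 65 ; 4 | 76 ; 9 | NULL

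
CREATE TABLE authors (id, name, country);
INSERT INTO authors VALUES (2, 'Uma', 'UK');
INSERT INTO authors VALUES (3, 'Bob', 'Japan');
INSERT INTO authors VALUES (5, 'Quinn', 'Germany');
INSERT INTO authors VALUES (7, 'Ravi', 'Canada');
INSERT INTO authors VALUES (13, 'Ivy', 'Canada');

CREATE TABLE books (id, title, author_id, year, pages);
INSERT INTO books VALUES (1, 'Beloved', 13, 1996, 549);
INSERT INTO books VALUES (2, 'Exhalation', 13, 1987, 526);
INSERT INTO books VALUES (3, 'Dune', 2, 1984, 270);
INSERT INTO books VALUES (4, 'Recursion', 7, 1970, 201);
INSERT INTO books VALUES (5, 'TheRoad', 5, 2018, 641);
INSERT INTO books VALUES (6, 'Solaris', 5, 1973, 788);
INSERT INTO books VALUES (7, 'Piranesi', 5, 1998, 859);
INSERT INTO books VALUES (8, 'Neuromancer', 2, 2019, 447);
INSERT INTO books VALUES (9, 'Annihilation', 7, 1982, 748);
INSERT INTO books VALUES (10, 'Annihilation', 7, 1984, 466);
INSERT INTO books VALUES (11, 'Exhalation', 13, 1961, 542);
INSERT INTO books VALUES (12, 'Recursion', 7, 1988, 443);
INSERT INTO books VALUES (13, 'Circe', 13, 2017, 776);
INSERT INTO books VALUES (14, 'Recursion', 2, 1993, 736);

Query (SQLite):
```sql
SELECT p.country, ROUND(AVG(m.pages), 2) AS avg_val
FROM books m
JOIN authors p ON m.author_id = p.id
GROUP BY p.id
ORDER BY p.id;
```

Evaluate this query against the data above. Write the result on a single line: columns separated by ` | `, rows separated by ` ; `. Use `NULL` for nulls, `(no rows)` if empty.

Join each books row to its authors via author_id.
Group joined rows by authors.id; compute ROUND(AVG(m.pages), 2) per group.
  2: ids {3, 8, 14} → ROUND(AVG(m.pages), 2)=484.33
  5: ids {5, 6, 7} → ROUND(AVG(m.pages), 2)=762.67
  7: ids {4, 9, 10, 12} → ROUND(AVG(m.pages), 2)=464.5
  13: ids {1, 2, 11, 13} → ROUND(AVG(m.pages), 2)=598.25

UK | 484.33 ; Germany | 762.67 ; Canada | 464.5 ; Canada | 598.25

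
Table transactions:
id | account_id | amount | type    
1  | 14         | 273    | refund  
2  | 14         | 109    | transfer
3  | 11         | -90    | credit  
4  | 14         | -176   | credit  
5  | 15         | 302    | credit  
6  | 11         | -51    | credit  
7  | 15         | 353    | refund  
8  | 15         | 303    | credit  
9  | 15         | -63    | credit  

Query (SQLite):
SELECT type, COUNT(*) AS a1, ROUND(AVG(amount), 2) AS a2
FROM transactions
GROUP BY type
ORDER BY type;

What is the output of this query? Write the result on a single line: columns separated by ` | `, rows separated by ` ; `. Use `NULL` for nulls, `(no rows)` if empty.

Group transactions by type.
Per group compute: COUNT(*), ROUND(AVG(amount), 2).
  credit: ids {3, 4, 5, 6, 8, 9} → COUNT(*)=6, ROUND(AVG(amount), 2)=37.5
  refund: ids {1, 7} → COUNT(*)=2, ROUND(AVG(amount), 2)=313
  transfer: ids {2} → COUNT(*)=1, ROUND(AVG(amount), 2)=109

credit | 6 | 37.5 ; refund | 2 | 313 ; transfer | 1 | 109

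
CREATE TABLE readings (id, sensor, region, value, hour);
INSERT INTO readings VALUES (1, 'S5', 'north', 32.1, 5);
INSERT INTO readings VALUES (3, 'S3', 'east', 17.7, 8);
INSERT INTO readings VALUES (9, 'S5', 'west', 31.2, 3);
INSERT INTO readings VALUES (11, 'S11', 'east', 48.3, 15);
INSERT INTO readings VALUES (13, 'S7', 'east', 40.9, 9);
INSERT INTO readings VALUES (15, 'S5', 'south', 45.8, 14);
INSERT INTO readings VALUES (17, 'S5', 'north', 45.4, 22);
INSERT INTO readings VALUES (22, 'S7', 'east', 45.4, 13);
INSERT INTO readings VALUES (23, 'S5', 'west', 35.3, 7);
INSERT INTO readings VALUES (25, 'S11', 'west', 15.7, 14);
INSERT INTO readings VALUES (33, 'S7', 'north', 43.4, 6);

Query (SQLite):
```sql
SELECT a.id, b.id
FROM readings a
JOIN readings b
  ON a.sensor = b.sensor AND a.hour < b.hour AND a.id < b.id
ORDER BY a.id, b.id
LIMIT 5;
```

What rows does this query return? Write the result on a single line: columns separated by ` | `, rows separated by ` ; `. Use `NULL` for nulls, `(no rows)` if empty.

1 | 15 ; 1 | 17 ; 1 | 23 ; 9 | 15 ; 9 | 17

Pairs (a,b) with same sensor, a.hour < b.hour, a.id < b.id.
sensor groups: S11:{11,25} S3:{3} S5:{1,9,15,17,23} S7:{13,22,33}
Ordered by (a.id, b.id); first 5.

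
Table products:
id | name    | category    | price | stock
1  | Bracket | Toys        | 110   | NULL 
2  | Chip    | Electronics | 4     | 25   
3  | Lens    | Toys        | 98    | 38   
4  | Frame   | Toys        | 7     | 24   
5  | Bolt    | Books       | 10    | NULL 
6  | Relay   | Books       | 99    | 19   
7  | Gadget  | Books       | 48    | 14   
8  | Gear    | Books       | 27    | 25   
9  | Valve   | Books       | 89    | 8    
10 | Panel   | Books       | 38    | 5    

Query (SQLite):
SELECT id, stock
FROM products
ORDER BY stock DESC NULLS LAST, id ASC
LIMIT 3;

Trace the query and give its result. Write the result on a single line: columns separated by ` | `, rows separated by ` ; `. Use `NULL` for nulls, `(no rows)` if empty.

Sort by stock desc, tiebreak id asc: (38, id=3), (25, id=2), (25, id=8), (24, id=4), (19, id=6), (14, id=7) …. Take first 3.
NULLS LAST: NULL stock rows go after all non-NULL rows (among themselves ordered by id asc).

3 | 38 ; 2 | 25 ; 8 | 25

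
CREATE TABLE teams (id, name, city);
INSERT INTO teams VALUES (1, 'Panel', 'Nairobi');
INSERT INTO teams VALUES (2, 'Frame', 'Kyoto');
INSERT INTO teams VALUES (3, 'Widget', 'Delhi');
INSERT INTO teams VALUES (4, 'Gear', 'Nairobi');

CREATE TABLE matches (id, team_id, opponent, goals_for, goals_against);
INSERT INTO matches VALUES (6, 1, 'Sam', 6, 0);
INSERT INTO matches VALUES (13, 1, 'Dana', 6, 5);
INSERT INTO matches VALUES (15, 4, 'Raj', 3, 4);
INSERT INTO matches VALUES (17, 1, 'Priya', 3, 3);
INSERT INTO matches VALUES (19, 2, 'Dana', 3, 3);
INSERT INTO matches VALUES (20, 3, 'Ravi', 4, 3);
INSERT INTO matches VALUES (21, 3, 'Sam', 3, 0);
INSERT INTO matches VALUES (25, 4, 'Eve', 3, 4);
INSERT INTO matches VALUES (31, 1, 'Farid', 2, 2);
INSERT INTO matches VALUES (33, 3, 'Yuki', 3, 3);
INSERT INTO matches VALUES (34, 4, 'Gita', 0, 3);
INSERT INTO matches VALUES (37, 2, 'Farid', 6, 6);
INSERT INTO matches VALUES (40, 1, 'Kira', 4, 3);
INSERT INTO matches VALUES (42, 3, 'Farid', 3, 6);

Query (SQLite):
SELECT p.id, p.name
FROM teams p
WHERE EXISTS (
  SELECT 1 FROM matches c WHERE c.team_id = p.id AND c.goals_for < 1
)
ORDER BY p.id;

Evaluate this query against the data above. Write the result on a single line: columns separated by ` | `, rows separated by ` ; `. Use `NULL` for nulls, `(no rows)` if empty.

For each teams row, check whether any matches with matching team_id has goals_for < 1.
Keep rows where that is true.

4 | Gear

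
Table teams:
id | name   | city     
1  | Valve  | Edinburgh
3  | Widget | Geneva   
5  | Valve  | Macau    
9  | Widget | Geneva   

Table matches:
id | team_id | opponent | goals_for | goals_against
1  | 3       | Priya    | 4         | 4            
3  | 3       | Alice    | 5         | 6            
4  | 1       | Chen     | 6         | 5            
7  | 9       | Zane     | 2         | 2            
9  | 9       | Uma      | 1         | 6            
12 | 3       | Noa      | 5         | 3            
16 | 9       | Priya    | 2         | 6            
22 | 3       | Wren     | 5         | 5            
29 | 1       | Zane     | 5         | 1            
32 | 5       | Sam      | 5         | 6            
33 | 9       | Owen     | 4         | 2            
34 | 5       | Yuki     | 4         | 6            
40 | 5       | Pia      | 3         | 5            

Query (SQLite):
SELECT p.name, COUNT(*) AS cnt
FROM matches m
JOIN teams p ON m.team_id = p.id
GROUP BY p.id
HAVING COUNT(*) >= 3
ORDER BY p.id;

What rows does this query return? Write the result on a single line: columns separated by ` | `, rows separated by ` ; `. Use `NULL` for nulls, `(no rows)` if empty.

Widget | 4 ; Valve | 3 ; Widget | 4

Join each matches row to its teams via team_id.
Group joined rows by teams.id; compute COUNT(*) per group.
HAVING: keep groups with count ≥ 3.
  1: ids {4, 29} → COUNT(*)=2
  3: ids {1, 3, 12, 22} → COUNT(*)=4
  5: ids {32, 34, 40} → COUNT(*)=3
  9: ids {7, 9, 16, 33} → COUNT(*)=4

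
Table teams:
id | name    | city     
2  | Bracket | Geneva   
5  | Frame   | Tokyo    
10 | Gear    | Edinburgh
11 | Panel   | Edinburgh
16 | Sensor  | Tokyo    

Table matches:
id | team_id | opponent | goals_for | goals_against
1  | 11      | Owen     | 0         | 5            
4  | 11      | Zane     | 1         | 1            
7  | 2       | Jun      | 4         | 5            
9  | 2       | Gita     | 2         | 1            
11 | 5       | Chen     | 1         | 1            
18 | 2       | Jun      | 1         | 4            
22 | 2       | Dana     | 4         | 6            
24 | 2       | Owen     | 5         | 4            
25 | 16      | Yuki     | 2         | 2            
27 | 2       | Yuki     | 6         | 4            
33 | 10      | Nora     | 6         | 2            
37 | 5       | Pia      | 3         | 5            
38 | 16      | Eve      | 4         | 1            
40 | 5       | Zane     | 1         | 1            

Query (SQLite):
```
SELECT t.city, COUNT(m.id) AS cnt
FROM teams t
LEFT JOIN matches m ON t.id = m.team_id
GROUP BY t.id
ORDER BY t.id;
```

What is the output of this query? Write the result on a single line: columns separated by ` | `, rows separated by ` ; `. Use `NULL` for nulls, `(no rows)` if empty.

LEFT JOIN keeps every teams row; unmatched ones get NULL for matches columns.
Group by teams.id and compute COUNT(m.id). COUNT(col) of an all-NULL group is 0.
  2: ids {7, 9, 18, 22, 24, 27} → COUNT(m.id)=6
  5: ids {11, 37, 40} → COUNT(m.id)=3
  10: ids {33} → COUNT(m.id)=1
  11: ids {1, 4} → COUNT(m.id)=2
  16: ids {25, 38} → COUNT(m.id)=2

Geneva | 6 ; Tokyo | 3 ; Edinburgh | 1 ; Edinburgh | 2 ; Tokyo | 2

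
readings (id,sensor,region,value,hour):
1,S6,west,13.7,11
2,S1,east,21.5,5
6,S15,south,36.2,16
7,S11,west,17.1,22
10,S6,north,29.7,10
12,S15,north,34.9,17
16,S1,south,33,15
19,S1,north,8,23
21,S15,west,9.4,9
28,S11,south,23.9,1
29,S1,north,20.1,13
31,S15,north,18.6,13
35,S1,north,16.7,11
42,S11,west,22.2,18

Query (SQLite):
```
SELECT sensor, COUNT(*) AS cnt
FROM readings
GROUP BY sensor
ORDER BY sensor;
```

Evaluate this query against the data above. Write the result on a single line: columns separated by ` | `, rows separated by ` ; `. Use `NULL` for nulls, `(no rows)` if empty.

S1 | 5 ; S11 | 3 ; S15 | 4 ; S6 | 2

Partition readings by sensor; compute COUNT(*) within each group.
  S1: ids {2, 16, 19, 29, 35} → COUNT(*)=5
  S11: ids {7, 28, 42} → COUNT(*)=3
  S15: ids {6, 12, 21, 31} → COUNT(*)=4
  S6: ids {1, 10} → COUNT(*)=2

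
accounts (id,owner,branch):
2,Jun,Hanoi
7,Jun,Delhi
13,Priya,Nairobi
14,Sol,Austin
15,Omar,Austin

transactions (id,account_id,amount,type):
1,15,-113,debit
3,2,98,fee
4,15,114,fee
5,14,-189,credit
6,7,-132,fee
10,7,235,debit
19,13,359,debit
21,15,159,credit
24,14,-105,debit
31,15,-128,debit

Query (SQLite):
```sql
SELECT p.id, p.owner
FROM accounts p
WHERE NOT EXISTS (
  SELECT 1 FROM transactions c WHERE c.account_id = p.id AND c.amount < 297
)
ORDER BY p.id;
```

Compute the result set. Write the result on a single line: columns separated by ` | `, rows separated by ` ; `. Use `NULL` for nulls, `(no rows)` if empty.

13 | Priya

For each accounts row, check whether any transactions with matching account_id has amount < 297.
Keep rows where that is false.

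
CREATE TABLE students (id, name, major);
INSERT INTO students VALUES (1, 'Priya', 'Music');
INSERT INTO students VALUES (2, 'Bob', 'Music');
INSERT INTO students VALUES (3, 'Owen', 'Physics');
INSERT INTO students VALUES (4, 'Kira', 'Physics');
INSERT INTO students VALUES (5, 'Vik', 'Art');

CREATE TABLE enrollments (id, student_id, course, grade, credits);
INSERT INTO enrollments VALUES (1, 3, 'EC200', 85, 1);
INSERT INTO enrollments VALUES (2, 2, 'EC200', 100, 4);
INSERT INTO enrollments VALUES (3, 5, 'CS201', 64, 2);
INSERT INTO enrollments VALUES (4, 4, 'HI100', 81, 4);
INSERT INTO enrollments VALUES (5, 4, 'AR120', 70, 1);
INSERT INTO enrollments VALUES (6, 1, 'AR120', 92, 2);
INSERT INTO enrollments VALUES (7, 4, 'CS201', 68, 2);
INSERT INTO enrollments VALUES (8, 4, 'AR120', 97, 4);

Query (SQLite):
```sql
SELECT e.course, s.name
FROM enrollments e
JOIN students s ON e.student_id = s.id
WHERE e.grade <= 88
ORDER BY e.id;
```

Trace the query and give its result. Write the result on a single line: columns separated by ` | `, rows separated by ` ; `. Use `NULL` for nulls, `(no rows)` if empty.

Each enrollments row matches the students row where student_id = students.id.
Then keep rows with e.grade <= 88.

EC200 | Owen ; CS201 | Vik ; HI100 | Kira ; AR120 | Kira ; CS201 | Kira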